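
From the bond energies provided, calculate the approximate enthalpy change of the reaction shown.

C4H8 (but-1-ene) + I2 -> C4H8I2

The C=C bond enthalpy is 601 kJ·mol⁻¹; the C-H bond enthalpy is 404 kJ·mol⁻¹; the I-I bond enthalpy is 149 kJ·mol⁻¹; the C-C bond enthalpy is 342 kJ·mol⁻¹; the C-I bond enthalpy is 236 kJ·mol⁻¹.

Bonds broken (reactants):
  C-C: 2 × 342 = 684
  C-H: 8 × 404 = 3232
  C=C: 1 × 601 = 601
  I-I: 1 × 149 = 149
  Σ(broken) = 4666 kJ
Bonds formed (products):
  C-C: 3 × 342 = 1026
  C-H: 8 × 404 = 3232
  C-I: 2 × 236 = 472
  Σ(formed) = 4730 kJ
ΔH = Σ(broken) − Σ(formed) = 4666 − 4730 = −64 kJ

ΔH ≈ −64 kJ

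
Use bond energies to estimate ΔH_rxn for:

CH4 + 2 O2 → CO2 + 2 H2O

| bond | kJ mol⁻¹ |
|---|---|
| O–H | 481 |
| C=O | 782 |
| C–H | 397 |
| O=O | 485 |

ΔH ≈ −930 kJ

Bonds broken (reactants):
  C–H: 4 × 397 = 1588
  O=O: 2 × 485 = 970
  Σ(broken) = 2558 kJ
Bonds formed (products):
  C=O: 2 × 782 = 1564
  O–H: 4 × 481 = 1924
  Σ(formed) = 3488 kJ
ΔH = Σ(broken) − Σ(formed) = 2558 − 3488 = −930 kJ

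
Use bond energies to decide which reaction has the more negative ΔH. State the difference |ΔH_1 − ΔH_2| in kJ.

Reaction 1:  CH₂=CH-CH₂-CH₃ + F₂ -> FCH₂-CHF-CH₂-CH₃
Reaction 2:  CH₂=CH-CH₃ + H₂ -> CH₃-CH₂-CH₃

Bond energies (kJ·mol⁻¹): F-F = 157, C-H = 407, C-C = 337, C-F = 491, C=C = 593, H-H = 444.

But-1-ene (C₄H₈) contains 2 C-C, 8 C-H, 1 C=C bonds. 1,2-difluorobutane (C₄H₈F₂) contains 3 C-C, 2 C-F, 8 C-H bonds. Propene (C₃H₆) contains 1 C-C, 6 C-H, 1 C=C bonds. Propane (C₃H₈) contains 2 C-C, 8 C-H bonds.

Reaction 1, by 455 kJ

Reaction 1:
  Bonds broken (reactants):
    C-C: 2 × 337 = 674
    C-H: 8 × 407 = 3256
    C=C: 1 × 593 = 593
    F-F: 1 × 157 = 157
    Σ(broken) = 4680 kJ
  Bonds formed (products):
    C-C: 3 × 337 = 1011
    C-F: 2 × 491 = 982
    C-H: 8 × 407 = 3256
    Σ(formed) = 5249 kJ
  ΔH_1 = 4680 − 5249 = −569 kJ
Reaction 2:
  Bonds broken (reactants):
    C-C: 1 × 337 = 337
    C-H: 6 × 407 = 2442
    C=C: 1 × 593 = 593
    H-H: 1 × 444 = 444
    Σ(broken) = 3816 kJ
  Bonds formed (products):
    C-C: 2 × 337 = 674
    C-H: 8 × 407 = 3256
    Σ(formed) = 3930 kJ
  ΔH_2 = 3816 − 3930 = −114 kJ
ΔH_1 − ΔH_2 = −455 kJ, so reaction 1 has the more negative ΔH; |ΔH_1 − ΔH_2| = 455 kJ.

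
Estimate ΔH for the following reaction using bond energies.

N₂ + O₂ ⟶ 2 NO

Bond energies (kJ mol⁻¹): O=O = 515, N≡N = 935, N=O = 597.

Bonds broken (reactants):
  N≡N: 1 × 935 = 935
  O=O: 1 × 515 = 515
  Σ(broken) = 1450 kJ
Bonds formed (products):
  N=O: 2 × 597 = 1194
  Σ(formed) = 1194 kJ
ΔH = Σ(broken) − Σ(formed) = 1450 − 1194 = +256 kJ

ΔH ≈ +256 kJ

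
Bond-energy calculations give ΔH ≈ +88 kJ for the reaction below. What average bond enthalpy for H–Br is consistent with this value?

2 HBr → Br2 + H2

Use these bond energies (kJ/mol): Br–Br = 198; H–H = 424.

Let D be the H–Br bond energy.
Σ(broken) = 2×D = 2D
Σ(formed) = 1×198 + 1×424 = 622
ΔH = Σ(broken) − Σ(formed) = (2D) − (622) = −622 + 2D
Setting this equal to +88 kJ gives 2D = 710, so D = 355 kJ/mol.

D(H–Br) ≈ 355 kJ/mol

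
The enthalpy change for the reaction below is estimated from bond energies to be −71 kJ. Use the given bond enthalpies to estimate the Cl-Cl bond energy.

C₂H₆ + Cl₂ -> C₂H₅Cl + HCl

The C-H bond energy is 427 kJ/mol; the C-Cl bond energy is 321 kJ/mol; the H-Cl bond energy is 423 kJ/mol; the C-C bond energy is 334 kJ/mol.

Let D be the Cl-Cl bond energy.
Σ(broken) = 1×334 + 6×427 + 1×D = 2896 + D
Σ(formed) = 1×334 + 1×321 + 5×427 + 1×423 = 3213
ΔH = Σ(broken) − Σ(formed) = (2896 + D) − (3213) = −317 + D
Setting this equal to −71 kJ gives D = 246 kJ/mol.

D(Cl-Cl) ≈ 246 kJ/mol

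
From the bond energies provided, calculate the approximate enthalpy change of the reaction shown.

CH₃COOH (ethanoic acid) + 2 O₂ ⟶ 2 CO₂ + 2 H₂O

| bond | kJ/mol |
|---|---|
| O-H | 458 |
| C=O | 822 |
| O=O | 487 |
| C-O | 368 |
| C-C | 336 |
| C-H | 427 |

Bonds broken (reactants):
  C-C: 1 × 336 = 336
  C-H: 3 × 427 = 1281
  C-O: 1 × 368 = 368
  C=O: 1 × 822 = 822
  O-H: 1 × 458 = 458
  O=O: 2 × 487 = 974
  Σ(broken) = 4239 kJ
Bonds formed (products):
  C=O: 4 × 822 = 3288
  O-H: 4 × 458 = 1832
  Σ(formed) = 5120 kJ
ΔH = Σ(broken) − Σ(formed) = 4239 − 5120 = −881 kJ

ΔH ≈ −881 kJ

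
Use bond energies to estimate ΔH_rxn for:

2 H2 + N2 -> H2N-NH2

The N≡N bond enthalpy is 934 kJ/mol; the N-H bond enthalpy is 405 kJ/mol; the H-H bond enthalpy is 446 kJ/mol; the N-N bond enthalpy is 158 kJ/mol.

ΔH ≈ +48 kJ

Bonds broken (reactants):
  H-H: 2 × 446 = 892
  N≡N: 1 × 934 = 934
  Σ(broken) = 1826 kJ
Bonds formed (products):
  N-H: 4 × 405 = 1620
  N-N: 1 × 158 = 158
  Σ(formed) = 1778 kJ
ΔH = Σ(broken) − Σ(formed) = 1826 − 1778 = +48 kJ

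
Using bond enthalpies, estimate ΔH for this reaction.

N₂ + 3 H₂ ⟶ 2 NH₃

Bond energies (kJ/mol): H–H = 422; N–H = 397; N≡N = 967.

ΔH ≈ −149 kJ

Bonds broken (reactants):
  H–H: 3 × 422 = 1266
  N≡N: 1 × 967 = 967
  Σ(broken) = 2233 kJ
Bonds formed (products):
  N–H: 6 × 397 = 2382
  Σ(formed) = 2382 kJ
ΔH = Σ(broken) − Σ(formed) = 2233 − 2382 = −149 kJ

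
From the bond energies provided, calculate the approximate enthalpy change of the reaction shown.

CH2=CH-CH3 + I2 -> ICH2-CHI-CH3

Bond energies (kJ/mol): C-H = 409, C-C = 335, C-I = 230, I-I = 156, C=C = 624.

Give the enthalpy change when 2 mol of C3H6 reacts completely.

Bonds broken (reactants):
  C-C: 1 × 335 = 335
  C-H: 6 × 409 = 2454
  C=C: 1 × 624 = 624
  I-I: 1 × 156 = 156
  Σ(broken) = 3569 kJ
Bonds formed (products):
  C-C: 2 × 335 = 670
  C-H: 6 × 409 = 2454
  C-I: 2 × 230 = 460
  Σ(formed) = 3584 kJ
ΔH = Σ(broken) − Σ(formed) = 3569 − 3584 = −15 kJ
For 2× the reaction as written: 2 × (−15) = −30 kJ

ΔH = −30 kJ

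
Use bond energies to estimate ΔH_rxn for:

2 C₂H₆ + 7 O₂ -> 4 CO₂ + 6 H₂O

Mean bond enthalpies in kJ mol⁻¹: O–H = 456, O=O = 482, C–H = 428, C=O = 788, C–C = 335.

Bonds broken (reactants):
  C–C: 2 × 335 = 670
  C–H: 12 × 428 = 5136
  O=O: 7 × 482 = 3374
  Σ(broken) = 9180 kJ
Bonds formed (products):
  C=O: 8 × 788 = 6304
  O–H: 12 × 456 = 5472
  Σ(formed) = 11776 kJ
ΔH = Σ(broken) − Σ(formed) = 9180 − 11776 = −2596 kJ

ΔH ≈ −2596 kJ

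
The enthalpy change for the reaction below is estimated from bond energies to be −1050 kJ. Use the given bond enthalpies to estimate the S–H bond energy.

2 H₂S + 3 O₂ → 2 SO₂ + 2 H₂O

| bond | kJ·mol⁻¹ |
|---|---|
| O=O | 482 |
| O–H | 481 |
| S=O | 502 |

Let D be the S–H bond energy.
Σ(broken) = 3×482 + 4×D = 1446 + 4D
Σ(formed) = 4×481 + 4×502 = 3932
ΔH = Σ(broken) − Σ(formed) = (1446 + 4D) − (3932) = −2486 + 4D
Setting this equal to −1050 kJ gives 4D = 1436, so D = 359 kJ/mol.

D(S–H) ≈ 359 kJ/mol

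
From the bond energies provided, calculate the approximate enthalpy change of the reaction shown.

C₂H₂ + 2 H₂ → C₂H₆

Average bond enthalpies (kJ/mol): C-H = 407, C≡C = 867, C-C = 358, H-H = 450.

ΔH ≈ −219 kJ

Bonds broken (reactants):
  C≡C: 1 × 867 = 867
  C-H: 2 × 407 = 814
  H-H: 2 × 450 = 900
  Σ(broken) = 2581 kJ
Bonds formed (products):
  C-C: 1 × 358 = 358
  C-H: 6 × 407 = 2442
  Σ(formed) = 2800 kJ
ΔH = Σ(broken) − Σ(formed) = 2581 − 2800 = −219 kJ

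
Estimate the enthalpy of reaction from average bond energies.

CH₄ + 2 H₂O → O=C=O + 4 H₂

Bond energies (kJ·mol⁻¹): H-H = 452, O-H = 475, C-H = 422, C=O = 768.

Bonds broken (reactants):
  C-H: 4 × 422 = 1688
  O-H: 4 × 475 = 1900
  Σ(broken) = 3588 kJ
Bonds formed (products):
  C=O: 2 × 768 = 1536
  H-H: 4 × 452 = 1808
  Σ(formed) = 3344 kJ
ΔH = Σ(broken) − Σ(formed) = 3588 − 3344 = +244 kJ

ΔH ≈ +244 kJ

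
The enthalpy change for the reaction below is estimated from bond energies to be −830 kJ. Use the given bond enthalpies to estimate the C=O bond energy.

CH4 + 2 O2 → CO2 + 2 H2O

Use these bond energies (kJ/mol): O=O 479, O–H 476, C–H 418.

Let D be the C=O bond energy.
Σ(broken) = 4×418 + 2×479 = 2630
Σ(formed) = 2×D + 4×476 = 1904 + 2D
ΔH = Σ(broken) − Σ(formed) = (2630) − (1904 + 2D) = +726 − 2D
Setting this equal to −830 kJ gives 2D = 1556, so D = 778 kJ/mol.

D(C=O) ≈ 778 kJ/mol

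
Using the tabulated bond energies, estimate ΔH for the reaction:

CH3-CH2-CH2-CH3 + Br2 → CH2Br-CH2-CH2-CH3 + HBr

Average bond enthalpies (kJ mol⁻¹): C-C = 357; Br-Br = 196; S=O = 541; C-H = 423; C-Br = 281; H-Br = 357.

ΔH ≈ −19 kJ

Bonds broken (reactants):
  Br-Br: 1 × 196 = 196
  C-C: 3 × 357 = 1071
  C-H: 10 × 423 = 4230
  Σ(broken) = 5497 kJ
Bonds formed (products):
  C-Br: 1 × 281 = 281
  C-C: 3 × 357 = 1071
  C-H: 9 × 423 = 3807
  H-Br: 1 × 357 = 357
  Σ(formed) = 5516 kJ
ΔH = Σ(broken) − Σ(formed) = 5497 − 5516 = −19 kJ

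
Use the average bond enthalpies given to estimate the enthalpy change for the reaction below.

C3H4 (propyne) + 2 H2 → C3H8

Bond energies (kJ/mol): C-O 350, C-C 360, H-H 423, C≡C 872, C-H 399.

ΔH ≈ −238 kJ

Bonds broken (reactants):
  C≡C: 1 × 872 = 872
  C-C: 1 × 360 = 360
  C-H: 4 × 399 = 1596
  H-H: 2 × 423 = 846
  Σ(broken) = 3674 kJ
Bonds formed (products):
  C-C: 2 × 360 = 720
  C-H: 8 × 399 = 3192
  Σ(formed) = 3912 kJ
ΔH = Σ(broken) − Σ(formed) = 3674 − 3912 = −238 kJ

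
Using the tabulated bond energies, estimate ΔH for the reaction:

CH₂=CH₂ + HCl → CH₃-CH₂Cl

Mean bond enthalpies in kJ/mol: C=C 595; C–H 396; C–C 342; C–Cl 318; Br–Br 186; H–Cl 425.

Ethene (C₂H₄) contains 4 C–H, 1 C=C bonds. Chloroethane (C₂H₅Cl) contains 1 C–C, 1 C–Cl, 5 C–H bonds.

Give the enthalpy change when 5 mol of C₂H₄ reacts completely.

ΔH = −180 kJ

Bonds broken (reactants):
  C–H: 4 × 396 = 1584
  C=C: 1 × 595 = 595
  H–Cl: 1 × 425 = 425
  Σ(broken) = 2604 kJ
Bonds formed (products):
  C–C: 1 × 342 = 342
  C–Cl: 1 × 318 = 318
  C–H: 5 × 396 = 1980
  Σ(formed) = 2640 kJ
ΔH = Σ(broken) − Σ(formed) = 2604 − 2640 = −36 kJ
For 5× the reaction as written: 5 × (−36) = −180 kJ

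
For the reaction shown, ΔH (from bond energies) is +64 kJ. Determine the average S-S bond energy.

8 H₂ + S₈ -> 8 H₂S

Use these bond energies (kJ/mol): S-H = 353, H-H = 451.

Let D be the S-S bond energy.
Σ(broken) = 8×451 + 8×D = 3608 + 8D
Σ(formed) = 16×353 = 5648
ΔH = Σ(broken) − Σ(formed) = (3608 + 8D) − (5648) = −2040 + 8D
Setting this equal to +64 kJ gives 8D = 2104, so D = 263 kJ/mol.

D(S-S) ≈ 263 kJ/mol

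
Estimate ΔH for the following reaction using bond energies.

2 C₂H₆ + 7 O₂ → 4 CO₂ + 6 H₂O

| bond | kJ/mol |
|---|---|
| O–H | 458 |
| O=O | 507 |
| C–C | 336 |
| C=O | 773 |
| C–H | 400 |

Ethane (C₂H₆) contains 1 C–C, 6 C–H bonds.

ΔH ≈ −2659 kJ

Bonds broken (reactants):
  C–C: 2 × 336 = 672
  C–H: 12 × 400 = 4800
  O=O: 7 × 507 = 3549
  Σ(broken) = 9021 kJ
Bonds formed (products):
  C=O: 8 × 773 = 6184
  O–H: 12 × 458 = 5496
  Σ(formed) = 11680 kJ
ΔH = Σ(broken) − Σ(formed) = 9021 − 11680 = −2659 kJ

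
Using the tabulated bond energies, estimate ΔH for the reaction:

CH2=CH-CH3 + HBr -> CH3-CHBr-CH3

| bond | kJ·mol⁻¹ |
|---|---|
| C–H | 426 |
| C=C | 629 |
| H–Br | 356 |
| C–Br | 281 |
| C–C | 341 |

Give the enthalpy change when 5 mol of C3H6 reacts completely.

ΔH = −315 kJ

Bonds broken (reactants):
  C–C: 1 × 341 = 341
  C–H: 6 × 426 = 2556
  C=C: 1 × 629 = 629
  H–Br: 1 × 356 = 356
  Σ(broken) = 3882 kJ
Bonds formed (products):
  C–Br: 1 × 281 = 281
  C–C: 2 × 341 = 682
  C–H: 7 × 426 = 2982
  Σ(formed) = 3945 kJ
ΔH = Σ(broken) − Σ(formed) = 3882 − 3945 = −63 kJ
For 5× the reaction as written: 5 × (−63) = −315 kJ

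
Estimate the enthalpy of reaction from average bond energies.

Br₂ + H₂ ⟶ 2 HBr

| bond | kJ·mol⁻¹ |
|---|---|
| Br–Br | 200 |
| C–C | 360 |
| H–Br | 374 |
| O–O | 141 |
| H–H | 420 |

ΔH ≈ −128 kJ

Bonds broken (reactants):
  Br–Br: 1 × 200 = 200
  H–H: 1 × 420 = 420
  Σ(broken) = 620 kJ
Bonds formed (products):
  H–Br: 2 × 374 = 748
  Σ(formed) = 748 kJ
ΔH = Σ(broken) − Σ(formed) = 620 − 748 = −128 kJ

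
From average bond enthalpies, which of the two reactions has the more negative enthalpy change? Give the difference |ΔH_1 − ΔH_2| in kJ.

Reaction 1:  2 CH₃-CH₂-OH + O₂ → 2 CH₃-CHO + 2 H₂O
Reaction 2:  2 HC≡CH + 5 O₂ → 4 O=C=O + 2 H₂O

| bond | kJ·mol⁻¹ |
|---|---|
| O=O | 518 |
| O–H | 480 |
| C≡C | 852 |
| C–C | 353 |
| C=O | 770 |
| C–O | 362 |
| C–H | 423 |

Reaction 2, by 1682 kJ

Reaction 1:
  Bonds broken (reactants):
    C–C: 2 × 353 = 706
    C–H: 10 × 423 = 4230
    C–O: 2 × 362 = 724
    O–H: 2 × 480 = 960
    O=O: 1 × 518 = 518
    Σ(broken) = 7138 kJ
  Bonds formed (products):
    C–C: 2 × 353 = 706
    C–H: 8 × 423 = 3384
    C=O: 2 × 770 = 1540
    O–H: 4 × 480 = 1920
    Σ(formed) = 7550 kJ
  ΔH_1 = 7138 − 7550 = −412 kJ
Reaction 2:
  Bonds broken (reactants):
    C≡C: 2 × 852 = 1704
    C–H: 4 × 423 = 1692
    O=O: 5 × 518 = 2590
    Σ(broken) = 5986 kJ
  Bonds formed (products):
    C=O: 8 × 770 = 6160
    O–H: 4 × 480 = 1920
    Σ(formed) = 8080 kJ
  ΔH_2 = 5986 − 8080 = −2094 kJ
ΔH_1 − ΔH_2 = +1682 kJ, so reaction 2 has the more negative ΔH; |ΔH_1 − ΔH_2| = 1682 kJ.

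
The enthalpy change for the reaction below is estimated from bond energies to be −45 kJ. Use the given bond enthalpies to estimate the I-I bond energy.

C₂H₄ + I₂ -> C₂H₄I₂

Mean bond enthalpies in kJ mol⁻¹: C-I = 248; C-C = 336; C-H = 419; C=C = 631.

Let D be the I-I bond energy.
Σ(broken) = 4×419 + 1×631 + 1×D = 2307 + D
Σ(formed) = 1×336 + 4×419 + 2×248 = 2508
ΔH = Σ(broken) − Σ(formed) = (2307 + D) − (2508) = −201 + D
Setting this equal to −45 kJ gives D = 156 kJ/mol.

D(I-I) ≈ 156 kJ/mol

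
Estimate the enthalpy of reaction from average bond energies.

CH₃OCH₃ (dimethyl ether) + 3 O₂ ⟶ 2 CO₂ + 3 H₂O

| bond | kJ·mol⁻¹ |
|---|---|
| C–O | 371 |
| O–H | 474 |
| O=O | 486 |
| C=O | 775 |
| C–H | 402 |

Bonds broken (reactants):
  C–H: 6 × 402 = 2412
  C–O: 2 × 371 = 742
  O=O: 3 × 486 = 1458
  Σ(broken) = 4612 kJ
Bonds formed (products):
  C=O: 4 × 775 = 3100
  O–H: 6 × 474 = 2844
  Σ(formed) = 5944 kJ
ΔH = Σ(broken) − Σ(formed) = 4612 − 5944 = −1332 kJ

ΔH ≈ −1332 kJ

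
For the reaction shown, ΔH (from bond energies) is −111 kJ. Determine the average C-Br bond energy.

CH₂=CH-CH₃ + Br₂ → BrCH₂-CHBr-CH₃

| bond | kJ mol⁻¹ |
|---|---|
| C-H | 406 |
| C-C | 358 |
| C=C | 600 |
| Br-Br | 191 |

Let D be the C-Br bond energy.
Σ(broken) = 1×191 + 1×358 + 6×406 + 1×600 = 3585
Σ(formed) = 2×D + 2×358 + 6×406 = 3152 + 2D
ΔH = Σ(broken) − Σ(formed) = (3585) − (3152 + 2D) = +433 − 2D
Setting this equal to −111 kJ gives 2D = 544, so D = 272 kJ/mol.

D(C-Br) ≈ 272 kJ/mol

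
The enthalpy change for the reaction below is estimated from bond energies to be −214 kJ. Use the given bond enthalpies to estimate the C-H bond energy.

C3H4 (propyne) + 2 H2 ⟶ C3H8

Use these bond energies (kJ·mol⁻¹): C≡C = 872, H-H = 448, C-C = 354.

Let D be the C-H bond energy.
Σ(broken) = 1×872 + 1×354 + 4×D + 2×448 = 2122 + 4D
Σ(formed) = 2×354 + 8×D = 708 + 8D
ΔH = Σ(broken) − Σ(formed) = (2122 + 4D) − (708 + 8D) = +1414 − 4D
Setting this equal to −214 kJ gives 4D = 1628, so D = 407 kJ/mol.

D(C-H) ≈ 407 kJ/mol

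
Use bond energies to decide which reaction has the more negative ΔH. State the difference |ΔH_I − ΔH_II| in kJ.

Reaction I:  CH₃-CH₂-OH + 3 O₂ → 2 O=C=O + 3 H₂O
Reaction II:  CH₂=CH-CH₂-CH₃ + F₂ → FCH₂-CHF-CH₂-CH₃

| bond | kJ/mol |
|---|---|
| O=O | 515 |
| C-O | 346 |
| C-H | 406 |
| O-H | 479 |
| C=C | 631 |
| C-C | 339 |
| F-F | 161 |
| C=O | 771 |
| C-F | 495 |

Reaction I:
  Bonds broken (reactants):
    C-C: 1 × 339 = 339
    C-H: 5 × 406 = 2030
    C-O: 1 × 346 = 346
    O-H: 1 × 479 = 479
    O=O: 3 × 515 = 1545
    Σ(broken) = 4739 kJ
  Bonds formed (products):
    C=O: 4 × 771 = 3084
    O-H: 6 × 479 = 2874
    Σ(formed) = 5958 kJ
  ΔH_I = 4739 − 5958 = −1219 kJ
Reaction II:
  Bonds broken (reactants):
    C-C: 2 × 339 = 678
    C-H: 8 × 406 = 3248
    C=C: 1 × 631 = 631
    F-F: 1 × 161 = 161
    Σ(broken) = 4718 kJ
  Bonds formed (products):
    C-C: 3 × 339 = 1017
    C-F: 2 × 495 = 990
    C-H: 8 × 406 = 3248
    Σ(formed) = 5255 kJ
  ΔH_II = 4718 − 5255 = −537 kJ
ΔH_I − ΔH_II = −682 kJ, so reaction I has the more negative ΔH; |ΔH_I − ΔH_II| = 682 kJ.

Reaction I, by 682 kJ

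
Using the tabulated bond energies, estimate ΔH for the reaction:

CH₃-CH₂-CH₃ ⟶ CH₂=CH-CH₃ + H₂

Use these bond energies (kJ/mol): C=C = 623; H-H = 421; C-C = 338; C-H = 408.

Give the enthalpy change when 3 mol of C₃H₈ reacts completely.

ΔH = +330 kJ

Bonds broken (reactants):
  C-C: 2 × 338 = 676
  C-H: 8 × 408 = 3264
  Σ(broken) = 3940 kJ
Bonds formed (products):
  C-C: 1 × 338 = 338
  C-H: 6 × 408 = 2448
  C=C: 1 × 623 = 623
  H-H: 1 × 421 = 421
  Σ(formed) = 3830 kJ
ΔH = Σ(broken) − Σ(formed) = 3940 − 3830 = +110 kJ
For 3× the reaction as written: 3 × (+110) = +330 kJ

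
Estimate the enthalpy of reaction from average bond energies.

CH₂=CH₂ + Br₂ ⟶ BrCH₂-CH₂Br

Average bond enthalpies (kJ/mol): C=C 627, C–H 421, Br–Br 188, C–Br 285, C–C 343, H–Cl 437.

Bonds broken (reactants):
  Br–Br: 1 × 188 = 188
  C–H: 4 × 421 = 1684
  C=C: 1 × 627 = 627
  Σ(broken) = 2499 kJ
Bonds formed (products):
  C–Br: 2 × 285 = 570
  C–C: 1 × 343 = 343
  C–H: 4 × 421 = 1684
  Σ(formed) = 2597 kJ
ΔH = Σ(broken) − Σ(formed) = 2499 − 2597 = −98 kJ

ΔH ≈ −98 kJ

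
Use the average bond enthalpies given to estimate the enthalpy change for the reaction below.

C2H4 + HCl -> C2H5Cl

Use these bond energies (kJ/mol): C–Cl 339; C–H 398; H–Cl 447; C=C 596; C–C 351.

Bonds broken (reactants):
  C–H: 4 × 398 = 1592
  C=C: 1 × 596 = 596
  H–Cl: 1 × 447 = 447
  Σ(broken) = 2635 kJ
Bonds formed (products):
  C–C: 1 × 351 = 351
  C–Cl: 1 × 339 = 339
  C–H: 5 × 398 = 1990
  Σ(formed) = 2680 kJ
ΔH = Σ(broken) − Σ(formed) = 2635 − 2680 = −45 kJ

ΔH ≈ −45 kJ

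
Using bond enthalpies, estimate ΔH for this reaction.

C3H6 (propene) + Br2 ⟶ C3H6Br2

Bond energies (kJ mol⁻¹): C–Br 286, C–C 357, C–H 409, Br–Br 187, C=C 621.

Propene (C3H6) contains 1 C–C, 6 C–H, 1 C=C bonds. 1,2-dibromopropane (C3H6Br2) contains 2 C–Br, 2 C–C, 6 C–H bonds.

Bonds broken (reactants):
  Br–Br: 1 × 187 = 187
  C–C: 1 × 357 = 357
  C–H: 6 × 409 = 2454
  C=C: 1 × 621 = 621
  Σ(broken) = 3619 kJ
Bonds formed (products):
  C–Br: 2 × 286 = 572
  C–C: 2 × 357 = 714
  C–H: 6 × 409 = 2454
  Σ(formed) = 3740 kJ
ΔH = Σ(broken) − Σ(formed) = 3619 − 3740 = −121 kJ

ΔH ≈ −121 kJ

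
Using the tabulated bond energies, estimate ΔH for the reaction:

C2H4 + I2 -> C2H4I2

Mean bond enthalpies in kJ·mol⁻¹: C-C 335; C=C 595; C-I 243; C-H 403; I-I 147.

ΔH ≈ −79 kJ

Bonds broken (reactants):
  C-H: 4 × 403 = 1612
  C=C: 1 × 595 = 595
  I-I: 1 × 147 = 147
  Σ(broken) = 2354 kJ
Bonds formed (products):
  C-C: 1 × 335 = 335
  C-H: 4 × 403 = 1612
  C-I: 2 × 243 = 486
  Σ(formed) = 2433 kJ
ΔH = Σ(broken) − Σ(formed) = 2354 − 2433 = −79 kJ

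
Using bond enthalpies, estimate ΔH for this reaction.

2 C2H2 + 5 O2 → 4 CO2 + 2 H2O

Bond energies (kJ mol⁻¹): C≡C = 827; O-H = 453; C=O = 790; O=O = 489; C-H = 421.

ΔH ≈ −2349 kJ

Bonds broken (reactants):
  C≡C: 2 × 827 = 1654
  C-H: 4 × 421 = 1684
  O=O: 5 × 489 = 2445
  Σ(broken) = 5783 kJ
Bonds formed (products):
  C=O: 8 × 790 = 6320
  O-H: 4 × 453 = 1812
  Σ(formed) = 8132 kJ
ΔH = Σ(broken) − Σ(formed) = 5783 − 8132 = −2349 kJ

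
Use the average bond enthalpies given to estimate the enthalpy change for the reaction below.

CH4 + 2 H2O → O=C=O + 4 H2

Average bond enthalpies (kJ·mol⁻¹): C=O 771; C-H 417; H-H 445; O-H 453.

ΔH ≈ +158 kJ

Bonds broken (reactants):
  C-H: 4 × 417 = 1668
  O-H: 4 × 453 = 1812
  Σ(broken) = 3480 kJ
Bonds formed (products):
  C=O: 2 × 771 = 1542
  H-H: 4 × 445 = 1780
  Σ(formed) = 3322 kJ
ΔH = Σ(broken) − Σ(formed) = 3480 − 3322 = +158 kJ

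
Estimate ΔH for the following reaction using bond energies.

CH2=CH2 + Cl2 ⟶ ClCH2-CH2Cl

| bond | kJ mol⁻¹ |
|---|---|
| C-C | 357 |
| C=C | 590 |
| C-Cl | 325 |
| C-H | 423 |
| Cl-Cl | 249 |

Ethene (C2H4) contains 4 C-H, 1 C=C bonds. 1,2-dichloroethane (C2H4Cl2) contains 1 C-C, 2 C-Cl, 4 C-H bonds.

Bonds broken (reactants):
  C-H: 4 × 423 = 1692
  C=C: 1 × 590 = 590
  Cl-Cl: 1 × 249 = 249
  Σ(broken) = 2531 kJ
Bonds formed (products):
  C-C: 1 × 357 = 357
  C-Cl: 2 × 325 = 650
  C-H: 4 × 423 = 1692
  Σ(formed) = 2699 kJ
ΔH = Σ(broken) − Σ(formed) = 2531 − 2699 = −168 kJ

ΔH ≈ −168 kJ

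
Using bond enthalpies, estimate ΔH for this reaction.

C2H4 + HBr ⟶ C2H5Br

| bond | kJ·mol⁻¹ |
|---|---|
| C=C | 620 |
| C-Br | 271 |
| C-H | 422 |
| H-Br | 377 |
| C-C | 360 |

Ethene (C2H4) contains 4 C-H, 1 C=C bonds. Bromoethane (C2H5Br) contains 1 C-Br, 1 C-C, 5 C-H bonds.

Bonds broken (reactants):
  C-H: 4 × 422 = 1688
  C=C: 1 × 620 = 620
  H-Br: 1 × 377 = 377
  Σ(broken) = 2685 kJ
Bonds formed (products):
  C-Br: 1 × 271 = 271
  C-C: 1 × 360 = 360
  C-H: 5 × 422 = 2110
  Σ(formed) = 2741 kJ
ΔH = Σ(broken) − Σ(formed) = 2685 − 2741 = −56 kJ

ΔH ≈ −56 kJ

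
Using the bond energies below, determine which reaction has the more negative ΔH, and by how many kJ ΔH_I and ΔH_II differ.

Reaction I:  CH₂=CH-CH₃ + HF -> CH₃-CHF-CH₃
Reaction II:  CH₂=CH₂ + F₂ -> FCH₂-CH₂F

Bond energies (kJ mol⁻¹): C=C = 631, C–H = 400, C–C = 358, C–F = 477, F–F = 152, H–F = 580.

Reaction II, by 505 kJ

Reaction I:
  Bonds broken (reactants):
    C–C: 1 × 358 = 358
    C–H: 6 × 400 = 2400
    C=C: 1 × 631 = 631
    H–F: 1 × 580 = 580
    Σ(broken) = 3969 kJ
  Bonds formed (products):
    C–C: 2 × 358 = 716
    C–F: 1 × 477 = 477
    C–H: 7 × 400 = 2800
    Σ(formed) = 3993 kJ
  ΔH_I = 3969 − 3993 = −24 kJ
Reaction II:
  Bonds broken (reactants):
    C–H: 4 × 400 = 1600
    C=C: 1 × 631 = 631
    F–F: 1 × 152 = 152
    Σ(broken) = 2383 kJ
  Bonds formed (products):
    C–C: 1 × 358 = 358
    C–F: 2 × 477 = 954
    C–H: 4 × 400 = 1600
    Σ(formed) = 2912 kJ
  ΔH_II = 2383 − 2912 = −529 kJ
ΔH_I − ΔH_II = +505 kJ, so reaction II has the more negative ΔH; |ΔH_I − ΔH_II| = 505 kJ.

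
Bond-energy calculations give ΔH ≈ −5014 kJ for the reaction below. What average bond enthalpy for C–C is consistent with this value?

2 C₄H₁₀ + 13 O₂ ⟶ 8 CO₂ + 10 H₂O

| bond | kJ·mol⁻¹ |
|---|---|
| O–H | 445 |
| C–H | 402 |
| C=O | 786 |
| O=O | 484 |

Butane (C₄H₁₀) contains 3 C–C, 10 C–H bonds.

D(C–C) ≈ 355 kJ/mol

Let D be the C–C bond energy.
Σ(broken) = 6×D + 20×402 + 13×484 = 14332 + 6D
Σ(formed) = 16×786 + 20×445 = 21476
ΔH = Σ(broken) − Σ(formed) = (14332 + 6D) − (21476) = −7144 + 6D
Setting this equal to −5014 kJ gives 6D = 2130, so D = 355 kJ/mol.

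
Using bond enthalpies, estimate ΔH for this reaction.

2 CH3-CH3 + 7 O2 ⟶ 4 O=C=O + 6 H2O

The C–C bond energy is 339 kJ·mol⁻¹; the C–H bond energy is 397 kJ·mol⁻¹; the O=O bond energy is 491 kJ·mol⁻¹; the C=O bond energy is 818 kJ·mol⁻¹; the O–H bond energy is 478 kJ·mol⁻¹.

Bonds broken (reactants):
  C–C: 2 × 339 = 678
  C–H: 12 × 397 = 4764
  O=O: 7 × 491 = 3437
  Σ(broken) = 8879 kJ
Bonds formed (products):
  C=O: 8 × 818 = 6544
  O–H: 12 × 478 = 5736
  Σ(formed) = 12280 kJ
ΔH = Σ(broken) − Σ(formed) = 8879 − 12280 = −3401 kJ

ΔH ≈ −3401 kJ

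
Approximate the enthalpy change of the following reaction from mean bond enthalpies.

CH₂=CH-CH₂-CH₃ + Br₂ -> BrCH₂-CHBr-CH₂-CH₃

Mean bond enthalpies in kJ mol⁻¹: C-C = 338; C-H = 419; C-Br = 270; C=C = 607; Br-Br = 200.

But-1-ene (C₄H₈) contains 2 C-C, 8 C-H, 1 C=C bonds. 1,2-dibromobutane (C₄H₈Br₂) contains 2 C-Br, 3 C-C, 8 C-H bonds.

Bonds broken (reactants):
  Br-Br: 1 × 200 = 200
  C-C: 2 × 338 = 676
  C-H: 8 × 419 = 3352
  C=C: 1 × 607 = 607
  Σ(broken) = 4835 kJ
Bonds formed (products):
  C-Br: 2 × 270 = 540
  C-C: 3 × 338 = 1014
  C-H: 8 × 419 = 3352
  Σ(formed) = 4906 kJ
ΔH = Σ(broken) − Σ(formed) = 4835 − 4906 = −71 kJ

ΔH ≈ −71 kJ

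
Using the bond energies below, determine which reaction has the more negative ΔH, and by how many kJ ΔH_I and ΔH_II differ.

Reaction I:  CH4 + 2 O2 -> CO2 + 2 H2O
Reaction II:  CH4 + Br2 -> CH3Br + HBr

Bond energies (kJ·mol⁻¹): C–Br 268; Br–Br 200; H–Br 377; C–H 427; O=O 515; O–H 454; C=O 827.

Reaction I:
  Bonds broken (reactants):
    C–H: 4 × 427 = 1708
    O=O: 2 × 515 = 1030
    Σ(broken) = 2738 kJ
  Bonds formed (products):
    C=O: 2 × 827 = 1654
    O–H: 4 × 454 = 1816
    Σ(formed) = 3470 kJ
  ΔH_I = 2738 − 3470 = −732 kJ
Reaction II:
  Bonds broken (reactants):
    Br–Br: 1 × 200 = 200
    C–H: 4 × 427 = 1708
    Σ(broken) = 1908 kJ
  Bonds formed (products):
    C–Br: 1 × 268 = 268
    C–H: 3 × 427 = 1281
    H–Br: 1 × 377 = 377
    Σ(formed) = 1926 kJ
  ΔH_II = 1908 − 1926 = −18 kJ
ΔH_I − ΔH_II = −714 kJ, so reaction I has the more negative ΔH; |ΔH_I − ΔH_II| = 714 kJ.

Reaction I, by 714 kJ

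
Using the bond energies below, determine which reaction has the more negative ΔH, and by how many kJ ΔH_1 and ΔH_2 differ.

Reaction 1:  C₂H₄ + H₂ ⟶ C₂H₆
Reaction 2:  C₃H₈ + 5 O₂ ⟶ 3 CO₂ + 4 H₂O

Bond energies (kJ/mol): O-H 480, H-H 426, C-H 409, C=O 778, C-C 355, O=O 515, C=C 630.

Reaction 1:
  Bonds broken (reactants):
    C-H: 4 × 409 = 1636
    C=C: 1 × 630 = 630
    H-H: 1 × 426 = 426
    Σ(broken) = 2692 kJ
  Bonds formed (products):
    C-C: 1 × 355 = 355
    C-H: 6 × 409 = 2454
    Σ(formed) = 2809 kJ
  ΔH_1 = 2692 − 2809 = −117 kJ
Reaction 2:
  Bonds broken (reactants):
    C-C: 2 × 355 = 710
    C-H: 8 × 409 = 3272
    O=O: 5 × 515 = 2575
    Σ(broken) = 6557 kJ
  Bonds formed (products):
    C=O: 6 × 778 = 4668
    O-H: 8 × 480 = 3840
    Σ(formed) = 8508 kJ
  ΔH_2 = 6557 − 8508 = −1951 kJ
ΔH_1 − ΔH_2 = +1834 kJ, so reaction 2 has the more negative ΔH; |ΔH_1 − ΔH_2| = 1834 kJ.

Reaction 2, by 1834 kJ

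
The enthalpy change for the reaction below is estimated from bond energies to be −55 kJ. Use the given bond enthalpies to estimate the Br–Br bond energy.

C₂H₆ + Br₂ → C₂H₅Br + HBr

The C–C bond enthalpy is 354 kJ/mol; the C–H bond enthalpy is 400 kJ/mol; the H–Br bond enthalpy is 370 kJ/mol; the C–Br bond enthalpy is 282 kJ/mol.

Let D be the Br–Br bond energy.
Σ(broken) = 1×D + 1×354 + 6×400 = 2754 + D
Σ(formed) = 1×282 + 1×354 + 5×400 + 1×370 = 3006
ΔH = Σ(broken) − Σ(formed) = (2754 + D) − (3006) = −252 + D
Setting this equal to −55 kJ gives D = 197 kJ/mol.

D(Br–Br) ≈ 197 kJ/mol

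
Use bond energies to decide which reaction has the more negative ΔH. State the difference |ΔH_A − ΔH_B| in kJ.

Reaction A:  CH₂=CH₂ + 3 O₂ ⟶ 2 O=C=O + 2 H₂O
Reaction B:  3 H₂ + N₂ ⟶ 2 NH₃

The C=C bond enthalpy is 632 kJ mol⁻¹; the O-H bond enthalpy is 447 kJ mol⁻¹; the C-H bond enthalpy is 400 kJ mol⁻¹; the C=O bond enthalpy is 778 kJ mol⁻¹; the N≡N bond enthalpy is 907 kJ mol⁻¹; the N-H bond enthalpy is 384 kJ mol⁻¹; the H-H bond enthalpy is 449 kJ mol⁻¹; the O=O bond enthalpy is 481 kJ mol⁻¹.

Reaction A:
  Bonds broken (reactants):
    C-H: 4 × 400 = 1600
    C=C: 1 × 632 = 632
    O=O: 3 × 481 = 1443
    Σ(broken) = 3675 kJ
  Bonds formed (products):
    C=O: 4 × 778 = 3112
    O-H: 4 × 447 = 1788
    Σ(formed) = 4900 kJ
  ΔH_A = 3675 − 4900 = −1225 kJ
Reaction B:
  Bonds broken (reactants):
    H-H: 3 × 449 = 1347
    N≡N: 1 × 907 = 907
    Σ(broken) = 2254 kJ
  Bonds formed (products):
    N-H: 6 × 384 = 2304
    Σ(formed) = 2304 kJ
  ΔH_B = 2254 − 2304 = −50 kJ
ΔH_A − ΔH_B = −1175 kJ, so reaction A has the more negative ΔH; |ΔH_A − ΔH_B| = 1175 kJ.

Reaction A, by 1175 kJ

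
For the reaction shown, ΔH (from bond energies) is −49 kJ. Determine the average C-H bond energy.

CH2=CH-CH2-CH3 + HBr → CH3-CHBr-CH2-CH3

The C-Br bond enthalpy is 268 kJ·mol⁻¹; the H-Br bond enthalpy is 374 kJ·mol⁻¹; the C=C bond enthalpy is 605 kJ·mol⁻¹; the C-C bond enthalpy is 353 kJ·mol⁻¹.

D(C-H) ≈ 407 kJ/mol

Let D be the C-H bond energy.
Σ(broken) = 2×353 + 8×D + 1×605 + 1×374 = 1685 + 8D
Σ(formed) = 1×268 + 3×353 + 9×D = 1327 + 9D
ΔH = Σ(broken) − Σ(formed) = (1685 + 8D) − (1327 + 9D) = +358 − D
Setting this equal to −49 kJ gives D = 407 kJ/mol.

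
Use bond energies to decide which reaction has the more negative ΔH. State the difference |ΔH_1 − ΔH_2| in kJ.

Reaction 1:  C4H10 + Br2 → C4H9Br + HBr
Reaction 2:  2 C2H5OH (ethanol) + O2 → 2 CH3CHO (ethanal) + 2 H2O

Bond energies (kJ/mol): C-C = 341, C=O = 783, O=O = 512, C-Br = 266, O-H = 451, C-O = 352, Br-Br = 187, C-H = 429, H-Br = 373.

Reaction 1:
  Bonds broken (reactants):
    Br-Br: 1 × 187 = 187
    C-C: 3 × 341 = 1023
    C-H: 10 × 429 = 4290
    Σ(broken) = 5500 kJ
  Bonds formed (products):
    C-Br: 1 × 266 = 266
    C-C: 3 × 341 = 1023
    C-H: 9 × 429 = 3861
    H-Br: 1 × 373 = 373
    Σ(formed) = 5523 kJ
  ΔH_1 = 5500 − 5523 = −23 kJ
Reaction 2:
  Bonds broken (reactants):
    C-C: 2 × 341 = 682
    C-H: 10 × 429 = 4290
    C-O: 2 × 352 = 704
    O-H: 2 × 451 = 902
    O=O: 1 × 512 = 512
    Σ(broken) = 7090 kJ
  Bonds formed (products):
    C-C: 2 × 341 = 682
    C-H: 8 × 429 = 3432
    C=O: 2 × 783 = 1566
    O-H: 4 × 451 = 1804
    Σ(formed) = 7484 kJ
  ΔH_2 = 7090 − 7484 = −394 kJ
ΔH_1 − ΔH_2 = +371 kJ, so reaction 2 has the more negative ΔH; |ΔH_1 − ΔH_2| = 371 kJ.

Reaction 2, by 371 kJ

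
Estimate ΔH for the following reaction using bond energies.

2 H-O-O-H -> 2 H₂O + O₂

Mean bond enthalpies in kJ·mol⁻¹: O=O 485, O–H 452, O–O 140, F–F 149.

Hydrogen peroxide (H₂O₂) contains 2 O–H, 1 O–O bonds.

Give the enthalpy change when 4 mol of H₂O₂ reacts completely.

Bonds broken (reactants):
  O–H: 4 × 452 = 1808
  O–O: 2 × 140 = 280
  Σ(broken) = 2088 kJ
Bonds formed (products):
  O–H: 4 × 452 = 1808
  O=O: 1 × 485 = 485
  Σ(formed) = 2293 kJ
ΔH = Σ(broken) − Σ(formed) = 2088 − 2293 = −205 kJ
For 2× the reaction as written: 2 × (−205) = −410 kJ

ΔH = −410 kJ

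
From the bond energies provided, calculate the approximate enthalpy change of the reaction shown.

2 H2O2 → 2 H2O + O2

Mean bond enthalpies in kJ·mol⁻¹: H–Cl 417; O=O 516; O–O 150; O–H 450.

Bonds broken (reactants):
  O–H: 4 × 450 = 1800
  O–O: 2 × 150 = 300
  Σ(broken) = 2100 kJ
Bonds formed (products):
  O–H: 4 × 450 = 1800
  O=O: 1 × 516 = 516
  Σ(formed) = 2316 kJ
ΔH = Σ(broken) − Σ(formed) = 2100 − 2316 = −216 kJ

ΔH ≈ −216 kJ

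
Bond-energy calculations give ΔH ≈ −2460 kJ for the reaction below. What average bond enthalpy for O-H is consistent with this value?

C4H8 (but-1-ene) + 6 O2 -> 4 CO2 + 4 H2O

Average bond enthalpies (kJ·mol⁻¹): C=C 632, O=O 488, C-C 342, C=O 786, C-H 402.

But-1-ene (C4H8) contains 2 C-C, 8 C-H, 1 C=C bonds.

D(O-H) ≈ 454 kJ/mol

Let D be the O-H bond energy.
Σ(broken) = 2×342 + 8×402 + 1×632 + 6×488 = 7460
Σ(formed) = 8×786 + 8×D = 6288 + 8D
ΔH = Σ(broken) − Σ(formed) = (7460) − (6288 + 8D) = +1172 − 8D
Setting this equal to −2460 kJ gives 8D = 3632, so D = 454 kJ/mol.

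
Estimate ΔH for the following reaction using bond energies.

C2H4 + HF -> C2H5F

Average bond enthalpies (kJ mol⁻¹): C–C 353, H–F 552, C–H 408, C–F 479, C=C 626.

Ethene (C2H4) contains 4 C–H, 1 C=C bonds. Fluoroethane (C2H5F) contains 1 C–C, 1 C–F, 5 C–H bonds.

Bonds broken (reactants):
  C–H: 4 × 408 = 1632
  C=C: 1 × 626 = 626
  H–F: 1 × 552 = 552
  Σ(broken) = 2810 kJ
Bonds formed (products):
  C–C: 1 × 353 = 353
  C–F: 1 × 479 = 479
  C–H: 5 × 408 = 2040
  Σ(formed) = 2872 kJ
ΔH = Σ(broken) − Σ(formed) = 2810 − 2872 = −62 kJ

ΔH ≈ −62 kJ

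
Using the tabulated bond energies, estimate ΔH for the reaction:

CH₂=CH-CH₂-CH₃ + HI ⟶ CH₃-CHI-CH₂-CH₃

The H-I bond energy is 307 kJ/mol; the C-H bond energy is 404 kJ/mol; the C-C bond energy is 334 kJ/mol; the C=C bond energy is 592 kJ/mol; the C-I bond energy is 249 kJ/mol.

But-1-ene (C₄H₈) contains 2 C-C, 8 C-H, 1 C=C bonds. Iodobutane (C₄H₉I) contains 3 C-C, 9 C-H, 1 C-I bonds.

ΔH ≈ −88 kJ

Bonds broken (reactants):
  C-C: 2 × 334 = 668
  C-H: 8 × 404 = 3232
  C=C: 1 × 592 = 592
  H-I: 1 × 307 = 307
  Σ(broken) = 4799 kJ
Bonds formed (products):
  C-C: 3 × 334 = 1002
  C-H: 9 × 404 = 3636
  C-I: 1 × 249 = 249
  Σ(formed) = 4887 kJ
ΔH = Σ(broken) − Σ(formed) = 4799 − 4887 = −88 kJ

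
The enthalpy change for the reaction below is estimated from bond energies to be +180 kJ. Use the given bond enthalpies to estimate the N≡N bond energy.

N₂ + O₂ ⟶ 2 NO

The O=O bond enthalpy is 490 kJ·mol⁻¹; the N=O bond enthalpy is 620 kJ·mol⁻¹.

D(N≡N) ≈ 930 kJ/mol

Let D be the N≡N bond energy.
Σ(broken) = 1×D + 1×490 = 490 + D
Σ(formed) = 2×620 = 1240
ΔH = Σ(broken) − Σ(formed) = (490 + D) − (1240) = −750 + D
Setting this equal to +180 kJ gives D = 930 kJ/mol.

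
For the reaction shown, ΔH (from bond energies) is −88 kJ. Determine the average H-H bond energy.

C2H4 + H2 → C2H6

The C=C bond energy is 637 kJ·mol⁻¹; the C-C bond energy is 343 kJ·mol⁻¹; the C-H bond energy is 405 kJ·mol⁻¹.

D(H-H) ≈ 428 kJ/mol

Let D be the H-H bond energy.
Σ(broken) = 4×405 + 1×637 + 1×D = 2257 + D
Σ(formed) = 1×343 + 6×405 = 2773
ΔH = Σ(broken) − Σ(formed) = (2257 + D) − (2773) = −516 + D
Setting this equal to −88 kJ gives D = 428 kJ/mol.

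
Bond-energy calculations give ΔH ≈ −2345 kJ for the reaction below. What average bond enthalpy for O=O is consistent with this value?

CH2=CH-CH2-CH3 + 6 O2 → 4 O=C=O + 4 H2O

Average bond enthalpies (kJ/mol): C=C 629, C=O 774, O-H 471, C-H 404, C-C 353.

D(O=O) ≈ 508 kJ/mol

Let D be the O=O bond energy.
Σ(broken) = 2×353 + 8×404 + 1×629 + 6×D = 4567 + 6D
Σ(formed) = 8×774 + 8×471 = 9960
ΔH = Σ(broken) − Σ(formed) = (4567 + 6D) − (9960) = −5393 + 6D
Setting this equal to −2345 kJ gives 6D = 3048, so D = 508 kJ/mol.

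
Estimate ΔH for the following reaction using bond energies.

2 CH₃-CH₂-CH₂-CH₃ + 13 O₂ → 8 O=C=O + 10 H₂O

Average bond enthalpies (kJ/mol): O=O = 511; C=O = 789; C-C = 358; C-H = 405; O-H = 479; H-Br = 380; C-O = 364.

ΔH ≈ −5313 kJ

Bonds broken (reactants):
  C-C: 6 × 358 = 2148
  C-H: 20 × 405 = 8100
  O=O: 13 × 511 = 6643
  Σ(broken) = 16891 kJ
Bonds formed (products):
  C=O: 16 × 789 = 12624
  O-H: 20 × 479 = 9580
  Σ(formed) = 22204 kJ
ΔH = Σ(broken) − Σ(formed) = 16891 − 22204 = −5313 kJ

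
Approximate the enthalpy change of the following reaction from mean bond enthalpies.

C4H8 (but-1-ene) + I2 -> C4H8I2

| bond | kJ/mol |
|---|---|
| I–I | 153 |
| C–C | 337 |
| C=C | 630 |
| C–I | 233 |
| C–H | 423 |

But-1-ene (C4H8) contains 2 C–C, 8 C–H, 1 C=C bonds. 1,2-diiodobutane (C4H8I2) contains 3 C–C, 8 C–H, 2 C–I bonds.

Bonds broken (reactants):
  C–C: 2 × 337 = 674
  C–H: 8 × 423 = 3384
  C=C: 1 × 630 = 630
  I–I: 1 × 153 = 153
  Σ(broken) = 4841 kJ
Bonds formed (products):
  C–C: 3 × 337 = 1011
  C–H: 8 × 423 = 3384
  C–I: 2 × 233 = 466
  Σ(formed) = 4861 kJ
ΔH = Σ(broken) − Σ(formed) = 4841 − 4861 = −20 kJ

ΔH ≈ −20 kJ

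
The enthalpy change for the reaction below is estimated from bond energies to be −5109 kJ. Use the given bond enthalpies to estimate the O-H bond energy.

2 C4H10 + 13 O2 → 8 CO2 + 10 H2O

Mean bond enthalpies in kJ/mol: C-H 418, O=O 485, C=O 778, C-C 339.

D(O-H) ≈ 468 kJ/mol

Let D be the O-H bond energy.
Σ(broken) = 6×339 + 20×418 + 13×485 = 16699
Σ(formed) = 16×778 + 20×D = 12448 + 20D
ΔH = Σ(broken) − Σ(formed) = (16699) − (12448 + 20D) = +4251 − 20D
Setting this equal to −5109 kJ gives 20D = 9360, so D = 468 kJ/mol.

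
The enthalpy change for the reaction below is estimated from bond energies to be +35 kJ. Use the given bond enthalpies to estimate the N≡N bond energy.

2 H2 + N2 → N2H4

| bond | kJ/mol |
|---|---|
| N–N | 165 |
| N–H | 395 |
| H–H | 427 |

Let D be the N≡N bond energy.
Σ(broken) = 2×427 + 1×D = 854 + D
Σ(formed) = 4×395 + 1×165 = 1745
ΔH = Σ(broken) − Σ(formed) = (854 + D) − (1745) = −891 + D
Setting this equal to +35 kJ gives D = 926 kJ/mol.

D(N≡N) ≈ 926 kJ/mol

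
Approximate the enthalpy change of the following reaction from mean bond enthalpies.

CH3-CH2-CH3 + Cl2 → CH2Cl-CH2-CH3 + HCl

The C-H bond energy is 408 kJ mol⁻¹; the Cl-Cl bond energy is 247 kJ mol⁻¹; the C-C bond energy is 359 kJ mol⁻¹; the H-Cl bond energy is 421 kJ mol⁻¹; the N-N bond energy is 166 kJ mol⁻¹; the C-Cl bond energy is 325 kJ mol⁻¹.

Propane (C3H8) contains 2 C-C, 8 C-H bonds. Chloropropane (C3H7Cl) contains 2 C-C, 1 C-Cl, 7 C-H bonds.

Bonds broken (reactants):
  C-C: 2 × 359 = 718
  C-H: 8 × 408 = 3264
  Cl-Cl: 1 × 247 = 247
  Σ(broken) = 4229 kJ
Bonds formed (products):
  C-C: 2 × 359 = 718
  C-Cl: 1 × 325 = 325
  C-H: 7 × 408 = 2856
  H-Cl: 1 × 421 = 421
  Σ(formed) = 4320 kJ
ΔH = Σ(broken) − Σ(formed) = 4229 − 4320 = −91 kJ

ΔH ≈ −91 kJ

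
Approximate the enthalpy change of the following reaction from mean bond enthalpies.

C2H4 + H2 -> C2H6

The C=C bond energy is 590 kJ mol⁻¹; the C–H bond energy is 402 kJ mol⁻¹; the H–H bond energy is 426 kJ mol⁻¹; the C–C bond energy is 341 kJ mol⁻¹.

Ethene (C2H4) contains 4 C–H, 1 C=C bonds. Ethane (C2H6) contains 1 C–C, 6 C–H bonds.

ΔH ≈ −129 kJ

Bonds broken (reactants):
  C–H: 4 × 402 = 1608
  C=C: 1 × 590 = 590
  H–H: 1 × 426 = 426
  Σ(broken) = 2624 kJ
Bonds formed (products):
  C–C: 1 × 341 = 341
  C–H: 6 × 402 = 2412
  Σ(formed) = 2753 kJ
ΔH = Σ(broken) − Σ(formed) = 2624 − 2753 = −129 kJ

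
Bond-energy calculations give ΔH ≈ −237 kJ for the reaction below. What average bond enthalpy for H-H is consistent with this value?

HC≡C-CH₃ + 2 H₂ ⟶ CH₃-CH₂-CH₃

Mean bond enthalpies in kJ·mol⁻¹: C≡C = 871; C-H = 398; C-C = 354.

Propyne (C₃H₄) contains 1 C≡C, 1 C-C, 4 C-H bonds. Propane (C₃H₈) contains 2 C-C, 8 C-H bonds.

Let D be the H-H bond energy.
Σ(broken) = 1×871 + 1×354 + 4×398 + 2×D = 2817 + 2D
Σ(formed) = 2×354 + 8×398 = 3892
ΔH = Σ(broken) − Σ(formed) = (2817 + 2D) − (3892) = −1075 + 2D
Setting this equal to −237 kJ gives 2D = 838, so D = 419 kJ/mol.

D(H-H) ≈ 419 kJ/mol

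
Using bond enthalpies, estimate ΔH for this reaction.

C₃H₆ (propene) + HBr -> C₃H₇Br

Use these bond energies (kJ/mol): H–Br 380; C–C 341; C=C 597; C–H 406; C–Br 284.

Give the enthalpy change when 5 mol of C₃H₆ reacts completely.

ΔH = −270 kJ

Bonds broken (reactants):
  C–C: 1 × 341 = 341
  C–H: 6 × 406 = 2436
  C=C: 1 × 597 = 597
  H–Br: 1 × 380 = 380
  Σ(broken) = 3754 kJ
Bonds formed (products):
  C–Br: 1 × 284 = 284
  C–C: 2 × 341 = 682
  C–H: 7 × 406 = 2842
  Σ(formed) = 3808 kJ
ΔH = Σ(broken) − Σ(formed) = 3754 − 3808 = −54 kJ
For 5× the reaction as written: 5 × (−54) = −270 kJ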